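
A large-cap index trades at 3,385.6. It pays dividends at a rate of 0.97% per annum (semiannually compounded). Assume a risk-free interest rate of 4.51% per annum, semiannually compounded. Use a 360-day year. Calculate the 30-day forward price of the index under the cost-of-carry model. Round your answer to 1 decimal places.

F = S · (1+r/2)^(2T) / (1+q/2)^(2T)
= 3385.6 × 1.003723 / 1.000807 = 3385.6 × 1.002914
F = 3,395.5

3,395.5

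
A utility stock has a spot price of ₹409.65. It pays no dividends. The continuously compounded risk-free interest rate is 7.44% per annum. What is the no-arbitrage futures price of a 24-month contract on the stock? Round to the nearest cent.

F = S·e^(rT) = 409.65 · e^(0.0744 × 24/12)
= 409.65 · e^0.148800 = 409.65 × 1.160441
F = ₹475.37

₹475.37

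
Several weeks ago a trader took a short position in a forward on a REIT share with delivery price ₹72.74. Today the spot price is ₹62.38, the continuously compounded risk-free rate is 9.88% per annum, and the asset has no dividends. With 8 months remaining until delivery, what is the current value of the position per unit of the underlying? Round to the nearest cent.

₹5.72

Current fair forward for the remaining 8 months: F = S·e^(r·T), r = 0.0988
F = 62.38 · e^(0.0988 × 8/12) = 62.38 × 1.068084 = 66.6271
Value of long forward = (F − K)·e^(−rT) = (66.6271 − 72.74) · e^(−0.0988·8/12)
= -6.1129 × 0.936256 = -5.72
Short position value = −(long value) = ₹5.72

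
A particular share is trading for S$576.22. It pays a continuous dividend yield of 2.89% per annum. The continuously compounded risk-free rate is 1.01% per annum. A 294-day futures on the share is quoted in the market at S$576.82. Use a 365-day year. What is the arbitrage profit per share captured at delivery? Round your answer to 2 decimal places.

Fair futures: F* = S·e^(carry·T), with carry = (r − q) = 0.0101 − 0.0289 = -0.0188
F* = 576.22 · e^(-0.0188 × 294/365) = 576.22 · e^-0.015143 = 576.22 × 0.984971 = S$567.5600
Market S$576.82 > fair S$567.5600: forward overpriced → cash-and-carry (buy spot, short the forward).
At maturity, profit = |F_mkt − F*| = |576.82 − 567.5600| = S$9.26 per share

S$9.26 per share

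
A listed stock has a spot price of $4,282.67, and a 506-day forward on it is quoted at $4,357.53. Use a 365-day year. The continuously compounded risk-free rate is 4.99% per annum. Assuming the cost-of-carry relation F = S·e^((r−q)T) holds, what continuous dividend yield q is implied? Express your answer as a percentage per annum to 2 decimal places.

3.74%

From F = S·e^((r−q)T): (r − q) = ln(F/S)/T
ln(4357.53/4282.67) = ln(1.017480) = 0.017329
(r − q) = 0.017329 / (506/365) = 0.012500
q = r − ln(F/S)/T = 0.0499 − 0.012500 = 0.037400
q = 3.74%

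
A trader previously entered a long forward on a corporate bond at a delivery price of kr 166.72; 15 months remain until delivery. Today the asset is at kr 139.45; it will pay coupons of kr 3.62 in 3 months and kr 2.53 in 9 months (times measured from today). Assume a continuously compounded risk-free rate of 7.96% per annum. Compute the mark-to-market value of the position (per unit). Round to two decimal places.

PV(remaining coupons) I = 3.62·e^(−0.0796·3/12) + 2.53·e^(−0.0796·9/12) = 5.9321
Current forward F = (S − I)·e^(rT) = (139.45 − 5.9321)·e^(0.0796·15/12) = 133.5179 × 1.104618 = 147.4863
Value (long) = (F − K)·e^(−rT) = (147.4863 − 166.72) × 0.905290 = -17.4121
Value = -kr 17.41

-kr 17.41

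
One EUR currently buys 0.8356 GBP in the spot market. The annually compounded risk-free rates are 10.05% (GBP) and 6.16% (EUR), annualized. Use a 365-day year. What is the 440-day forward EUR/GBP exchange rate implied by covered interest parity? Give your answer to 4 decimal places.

0.8726

By covered interest parity, F = S · (1+r_GBP)^T / (1+r_EUR)^T
= 0.8356 × 1.122370 / 1.074720 = 0.8356 × 1.044337
F = 0.8726 GBP per EUR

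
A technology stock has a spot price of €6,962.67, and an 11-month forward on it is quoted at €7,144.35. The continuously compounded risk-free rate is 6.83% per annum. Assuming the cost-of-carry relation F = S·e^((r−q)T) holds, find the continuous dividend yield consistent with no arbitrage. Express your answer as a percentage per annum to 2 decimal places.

From F = S·e^((r−q)T): (r − q) = ln(F/S)/T
ln(7144.35/6962.67) = ln(1.026093) = 0.025758
(r − q) = 0.025758 / (11/12) = 0.028100
q = r − ln(F/S)/T = 0.0683 − 0.028100 = 0.040200
q = 4.02%

4.02%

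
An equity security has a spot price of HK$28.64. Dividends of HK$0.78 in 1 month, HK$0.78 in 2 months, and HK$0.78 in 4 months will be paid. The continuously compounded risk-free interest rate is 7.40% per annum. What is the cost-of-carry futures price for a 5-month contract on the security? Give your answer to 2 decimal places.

PV(dividends) I = 0.78·e^(−0.0740·1/12) + 0.78·e^(−0.0740·2/12) + 0.78·e^(−0.0740·4/12)
I = 0.7752 + 0.7704 + 0.7610 = 2.3066
F = (S − I)·e^(rT) = (28.64 − 2.3066) · e^(0.0740·5/12)
= 26.3334 · e^0.030833 = 26.3334 × 1.031313 = HK$27.16

HK$27.16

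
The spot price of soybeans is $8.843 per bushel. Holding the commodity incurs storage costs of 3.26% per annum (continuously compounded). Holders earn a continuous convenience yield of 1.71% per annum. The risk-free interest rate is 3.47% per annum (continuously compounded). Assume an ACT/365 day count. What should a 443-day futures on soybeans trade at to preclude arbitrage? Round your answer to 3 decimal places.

Net carry = r + u − y = 0.0347 + 0.0326 − 0.0171 = 0.0502
F = S·e^((r+u−y)T) = 8.843 · e^(0.0502 × 443/365) = 8.843 · e^0.060928
= 8.843 × 1.062822 = $9.399 per bushel

$9.399 per bushel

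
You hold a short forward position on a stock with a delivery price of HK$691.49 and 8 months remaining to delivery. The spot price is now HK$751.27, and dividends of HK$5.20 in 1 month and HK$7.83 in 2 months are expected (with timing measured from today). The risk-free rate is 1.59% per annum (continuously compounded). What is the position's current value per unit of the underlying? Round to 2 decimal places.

-HK$54.07

PV(remaining dividends) I = 5.20·e^(−0.0159·1/12) + 7.83·e^(−0.0159·2/12) = 13.0024
Current forward F = (S − I)·e^(rT) = (751.27 − 13.0024)·e^(0.0159·8/12) = 738.2676 × 1.010656 = 746.1346
Value (long) = (F − K)·e^(−rT) = (746.1346 − 691.49) × 0.989456 = 54.0684
Short position value = −(long value) = -HK$54.07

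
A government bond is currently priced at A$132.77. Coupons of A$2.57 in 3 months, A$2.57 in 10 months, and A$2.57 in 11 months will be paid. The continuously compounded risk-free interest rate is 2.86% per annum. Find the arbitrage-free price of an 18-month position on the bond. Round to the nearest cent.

A$130.69

PV(coupons) I = 2.57·e^(−0.0286·3/12) + 2.57·e^(−0.0286·10/12) + 2.57·e^(−0.0286·11/12)
I = 2.5517 + 2.5095 + 2.5035 = 7.5647
F = (S − I)·e^(rT) = (132.77 − 7.5647) · e^(0.0286·18/12)
= 125.2053 · e^0.042900 = 125.2053 × 1.043834 = A$130.69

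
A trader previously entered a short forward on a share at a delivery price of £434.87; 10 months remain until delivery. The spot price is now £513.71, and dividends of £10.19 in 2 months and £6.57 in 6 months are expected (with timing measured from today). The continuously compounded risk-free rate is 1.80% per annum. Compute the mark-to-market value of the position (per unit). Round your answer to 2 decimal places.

PV(remaining dividends) I = 10.19·e^(−0.0180·2/12) + 6.57·e^(−0.0180·6/12) = 16.6706
Current forward F = (S − I)·e^(rT) = (513.71 − 16.6706)·e^(0.0180·10/12) = 497.0394 × 1.015113 = 504.5512
Value (long) = (F − K)·e^(−rT) = (504.5512 − 434.87) × 0.985112 = 68.6438
Short position value = −(long value) = -£68.64

-£68.64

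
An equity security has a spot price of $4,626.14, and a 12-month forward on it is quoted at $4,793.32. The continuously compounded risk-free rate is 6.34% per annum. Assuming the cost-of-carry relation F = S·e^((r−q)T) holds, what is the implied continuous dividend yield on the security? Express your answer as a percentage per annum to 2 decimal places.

From F = S·e^((r−q)T): (r − q) = ln(F/S)/T
ln(4793.32/4626.14) = ln(1.036138) = 0.035500
(r − q) = 0.035500 / (12/12) = 0.035500
q = r − ln(F/S)/T = 0.0634 − 0.035500 = 0.027900
q = 2.79%

2.79%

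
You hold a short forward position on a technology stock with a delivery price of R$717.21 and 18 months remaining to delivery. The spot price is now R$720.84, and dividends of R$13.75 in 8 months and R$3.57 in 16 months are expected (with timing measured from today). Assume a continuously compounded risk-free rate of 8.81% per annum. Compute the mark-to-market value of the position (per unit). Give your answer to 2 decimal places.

-R$76.27

PV(remaining dividends) I = 13.75·e^(−0.0881·8/12) + 3.57·e^(−0.0881·16/12) = 16.1400
Current forward F = (S − I)·e^(rT) = (720.84 − 16.1400)·e^(0.0881·18/12) = 704.7000 × 1.141279 = 804.2593
Value (long) = (F − K)·e^(−rT) = (804.2593 − 717.21) × 0.876210 = 76.2735
Short position value = −(long value) = -R$76.27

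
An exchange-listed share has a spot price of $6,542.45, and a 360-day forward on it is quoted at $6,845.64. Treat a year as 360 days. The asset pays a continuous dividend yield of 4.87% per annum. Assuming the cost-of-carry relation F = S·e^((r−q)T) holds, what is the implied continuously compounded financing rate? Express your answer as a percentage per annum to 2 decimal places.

From F = S·e^((r−q)T): (r − q) = ln(F/S)/T
ln(6845.64/6542.45) = ln(1.046342) = 0.045300
(r − q) = 0.045300 / (360/360) = 0.045300
r = ln(F/S)/T + q = 0.045300 + 0.0487 = 0.094000
r = 9.40%

9.40%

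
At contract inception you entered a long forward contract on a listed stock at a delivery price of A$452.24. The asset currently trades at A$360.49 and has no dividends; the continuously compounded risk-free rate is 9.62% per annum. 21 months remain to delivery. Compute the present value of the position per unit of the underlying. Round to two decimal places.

Current fair forward for the remaining 21 months: F = S·e^(r·T), r = 0.0962
F = 360.49 · e^(0.0962 × 21/12) = 360.49 × 1.183351 = 426.5862
Value of long forward = (F − K)·e^(−rT) = (426.5862 − 452.24) · e^(−0.0962·21/12)
= -25.6538 × 0.845058 = -21.68

-A$21.68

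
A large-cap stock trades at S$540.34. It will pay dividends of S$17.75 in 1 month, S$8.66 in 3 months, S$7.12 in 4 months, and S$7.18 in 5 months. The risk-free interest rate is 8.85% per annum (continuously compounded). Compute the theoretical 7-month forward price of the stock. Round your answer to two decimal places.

S$526.93

PV(dividends) I = 17.75·e^(−0.0885·1/12) + 8.66·e^(−0.0885·3/12) + 7.12·e^(−0.0885·4/12) + 7.18·e^(−0.0885·5/12)
I = 17.6196 + 8.4705 + 6.9130 + 6.9201 = 39.9232
F = (S − I)·e^(rT) = (540.34 − 39.9232) · e^(0.0885·7/12)
= 500.4168 · e^0.051625 = 500.4168 × 1.052981 = S$526.93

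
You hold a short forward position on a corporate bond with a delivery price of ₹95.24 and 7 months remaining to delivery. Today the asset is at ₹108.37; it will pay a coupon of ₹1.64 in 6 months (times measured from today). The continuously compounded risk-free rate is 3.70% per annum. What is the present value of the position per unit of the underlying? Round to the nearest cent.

PV(remaining coupons) I = 1.64·e^(−0.0370·6/12) = 1.6099
Current forward F = (S − I)·e^(rT) = (108.37 − 1.6099)·e^(0.0370·7/12) = 106.7601 × 1.021818 = 109.0894
Value (long) = (F − K)·e^(−rT) = (109.0894 − 95.24) × 0.978648 = 13.5537
Short position value = −(long value) = -₹13.55

-₹13.55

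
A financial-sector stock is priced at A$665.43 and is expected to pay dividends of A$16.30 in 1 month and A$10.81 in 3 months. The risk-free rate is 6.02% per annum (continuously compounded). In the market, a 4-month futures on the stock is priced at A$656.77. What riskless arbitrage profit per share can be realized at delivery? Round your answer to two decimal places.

A$5.26 per share

PV(dividends) I = 16.30·e^(−0.0602·1/12) + 10.81·e^(−0.0602·3/12) = 26.8670
Fair futures F* = (S − I)·e^(rT) = (665.43 − 26.8670)·e^0.020067 = 638.5630 × 1.020270 = 651.5067
Market A$656.77 > fair 651.5067: forward overpriced → cash-and-carry (borrow at r, buy the stock and collect the dividends, short the forward).
Profit at T = |F_mkt − F*| = |656.77 − 651.5067| = A$5.26 per share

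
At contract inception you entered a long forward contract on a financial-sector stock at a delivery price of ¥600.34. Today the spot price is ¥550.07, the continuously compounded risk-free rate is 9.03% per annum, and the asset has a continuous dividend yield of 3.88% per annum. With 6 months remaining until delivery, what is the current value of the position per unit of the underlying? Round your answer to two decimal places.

-¥34.34

Current fair forward for the remaining 6 months: F = S·e^((r − q)·T), (r − q) = 0.0903 − 0.0388 = 0.0515
F = 550.07 · e^(0.0515 × 6/12) = 550.07 × 1.026084 = 564.4180
Value of long forward = (F − K)·e^(−rT) = (564.4180 − 600.34) · e^(−0.0903·6/12)
= -35.9220 × 0.955854 = -34.34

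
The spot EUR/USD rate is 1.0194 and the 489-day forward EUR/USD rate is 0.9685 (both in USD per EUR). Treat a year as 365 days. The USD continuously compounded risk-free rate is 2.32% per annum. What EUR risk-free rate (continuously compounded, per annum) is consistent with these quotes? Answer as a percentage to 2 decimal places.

F = S·e^((r_USD − r_EUR)T) ⇒ r_EUR = r_USD − ln(F/S)/T
ln(0.9685/1.0194) = -0.051221; /(489/365) = -0.038232
r_EUR = 0.0232 + 0.038232 = 0.061432
r_EUR = 6.14%

6.14%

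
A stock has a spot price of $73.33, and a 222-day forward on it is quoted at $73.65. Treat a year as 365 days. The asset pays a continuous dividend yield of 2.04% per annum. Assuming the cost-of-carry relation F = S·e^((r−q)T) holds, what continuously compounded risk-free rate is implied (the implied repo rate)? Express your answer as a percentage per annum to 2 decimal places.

From F = S·e^((r−q)T): (r − q) = ln(F/S)/T
ln(73.65/73.33) = ln(1.004364) = 0.004355
(r − q) = 0.004355 / (222/365) = 0.007160
r = ln(F/S)/T + q = 0.007160 + 0.0204 = 0.027560
r = 2.76%

2.76%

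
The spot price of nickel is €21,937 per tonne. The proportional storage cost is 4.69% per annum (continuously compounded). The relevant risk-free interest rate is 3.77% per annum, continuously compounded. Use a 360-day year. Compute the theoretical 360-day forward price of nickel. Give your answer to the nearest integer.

Net carry = r + u − y = 0.0377 + 0.0469 − 0.0000 = 0.0846
F = S·e^((r+u−y)T) = 21937 · e^(0.0846 × 360/360) = 21937 · e^0.084600
= 21937 × 1.088282 = €23,874 per tonne

€23,874 per tonne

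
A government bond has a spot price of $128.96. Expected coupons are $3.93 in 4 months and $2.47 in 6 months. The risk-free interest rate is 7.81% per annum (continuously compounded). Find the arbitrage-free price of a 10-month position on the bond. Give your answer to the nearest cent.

PV(coupons) I = 3.93·e^(−0.0781·4/12) + 2.47·e^(−0.0781·6/12)
I = 3.8290 + 2.3754 = 6.2044
F = (S − I)·e^(rT) = (128.96 − 6.2044) · e^(0.0781·10/12)
= 122.7556 · e^0.065083 = 122.7556 × 1.067248 = $131.01

$131.01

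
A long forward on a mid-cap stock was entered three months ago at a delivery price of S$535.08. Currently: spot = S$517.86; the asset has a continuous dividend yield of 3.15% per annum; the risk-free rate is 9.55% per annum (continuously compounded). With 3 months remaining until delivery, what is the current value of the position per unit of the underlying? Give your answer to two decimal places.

Current fair forward for the remaining 3 months: F = S·e^((r − q)·T), (r − q) = 0.0955 − 0.0315 = 0.0640
F = 517.86 · e^(0.0640 × 3/12) = 517.86 × 1.016129 = 526.2126
Value of long forward = (F − K)·e^(−rT) = (526.2126 − 535.08) · e^(−0.0955·3/12)
= -8.8674 × 0.976408 = -8.66

-S$8.66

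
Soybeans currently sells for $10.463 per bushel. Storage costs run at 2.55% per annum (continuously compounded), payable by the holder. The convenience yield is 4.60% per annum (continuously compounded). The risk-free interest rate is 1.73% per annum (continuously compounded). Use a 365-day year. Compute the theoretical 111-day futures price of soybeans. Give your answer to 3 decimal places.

Net carry = r + u − y = 0.0173 + 0.0255 − 0.0460 = -0.0032
F = S·e^((r+u−y)T) = 10.463 · e^(-0.0032 × 111/365) = 10.463 · e^-0.000973
= 10.463 × 0.999027 = $10.453 per bushel

$10.453 per bushel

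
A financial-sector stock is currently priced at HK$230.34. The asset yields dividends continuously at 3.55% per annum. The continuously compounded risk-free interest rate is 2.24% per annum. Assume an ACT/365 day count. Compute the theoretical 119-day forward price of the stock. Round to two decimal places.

F = S·e^((r − q)T) = 230.34 · e^((0.0224 − 0.0355) × 119/365)
= 230.34 · e^-0.004271 = 230.34 × 0.995738
F = HK$229.36

HK$229.36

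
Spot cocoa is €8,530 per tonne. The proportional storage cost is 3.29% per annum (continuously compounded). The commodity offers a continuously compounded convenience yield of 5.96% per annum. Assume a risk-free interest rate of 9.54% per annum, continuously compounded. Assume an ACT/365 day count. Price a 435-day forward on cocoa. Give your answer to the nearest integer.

€9,258 per tonne

Net carry = r + u − y = 0.0954 + 0.0329 − 0.0596 = 0.0687
F = S·e^((r+u−y)T) = 8530 · e^(0.0687 × 435/365) = 8530 · e^0.081875
= 8530 × 1.085320 = €9,258 per tonne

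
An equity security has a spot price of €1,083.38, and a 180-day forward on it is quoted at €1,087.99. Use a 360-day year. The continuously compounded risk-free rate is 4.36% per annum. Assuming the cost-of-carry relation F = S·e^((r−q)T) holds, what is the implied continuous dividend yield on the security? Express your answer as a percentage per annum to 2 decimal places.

3.51%

From F = S·e^((r−q)T): (r − q) = ln(F/S)/T
ln(1087.99/1083.38) = ln(1.004255) = 0.004246
(r − q) = 0.004246 / (180/360) = 0.008492
q = r − ln(F/S)/T = 0.0436 − 0.008492 = 0.035108
q = 3.51%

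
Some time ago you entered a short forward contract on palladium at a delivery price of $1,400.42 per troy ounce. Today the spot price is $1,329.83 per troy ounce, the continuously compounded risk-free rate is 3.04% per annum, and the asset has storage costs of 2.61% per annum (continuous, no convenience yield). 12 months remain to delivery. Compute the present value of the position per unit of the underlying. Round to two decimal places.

-$6.51 per troy ounce

Current fair forward for the remaining 12 months: F = S·e^((r + u)·T), (r + u) = 0.0304 + 0.0261 = 0.0565
F = 1329.83 · e^(0.0565 × 12/12) = 1329.83 × 1.05812661 = 1407.1285
Value of long forward = (F − K)·e^(−rT) = (1407.1285 − 1400.42) · e^(−0.0304·12/12)
= 6.7085 × 0.97005743 = 6.51
Short position value = −(long value) = -$6.51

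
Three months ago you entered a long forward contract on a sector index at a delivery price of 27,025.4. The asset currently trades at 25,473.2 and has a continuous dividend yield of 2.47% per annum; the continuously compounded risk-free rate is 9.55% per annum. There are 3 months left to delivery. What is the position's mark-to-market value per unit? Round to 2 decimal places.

Current fair forward for the remaining 3 months: F = S·e^((r − q)·T), (r − q) = 0.0955 − 0.0247 = 0.0708
F = 25473.2 · e^(0.0708 × 3/12) = 25473.2 × 1.01785757 = 25928.0895
Value of long forward = (F − K)·e^(−rT) = (25928.0895 − 27025.4) · e^(−0.0955·3/12)
= -1097.3105 × 0.97640775 = -1071.42

-1071.42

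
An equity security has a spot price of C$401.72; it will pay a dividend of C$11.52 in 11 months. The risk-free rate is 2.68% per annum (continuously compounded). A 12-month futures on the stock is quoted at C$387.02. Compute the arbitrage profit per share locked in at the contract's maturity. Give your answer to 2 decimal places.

C$14.07 per share

PV(dividends) I = 11.52·e^(−0.0268·11/12) = 11.2404
Fair futures F* = (S − I)·e^(rT) = (401.72 − 11.2404)·e^0.026800 = 390.4796 × 1.027162 = 401.0858
Market C$387.02 < fair 401.0858: forward underpriced → reverse cash-and-carry (short the stock, invest proceeds at r, pay the dividends, go long the forward).
Profit at T = |F_mkt − F*| = |387.02 − 401.0858| = C$14.07 per share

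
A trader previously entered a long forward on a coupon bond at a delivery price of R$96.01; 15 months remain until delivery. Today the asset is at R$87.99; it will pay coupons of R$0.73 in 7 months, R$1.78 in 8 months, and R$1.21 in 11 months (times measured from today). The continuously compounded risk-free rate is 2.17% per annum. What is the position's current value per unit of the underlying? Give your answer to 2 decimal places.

-R$9.11

PV(remaining coupons) I = 0.73·e^(−0.0217·7/12) + 1.78·e^(−0.0217·8/12) + 1.21·e^(−0.0217·11/12) = 3.6614
Current forward F = (S − I)·e^(rT) = (87.99 − 3.6614)·e^(0.0217·15/12) = 84.3286 × 1.027496 = 86.6473
Value (long) = (F − K)·e^(−rT) = (86.6473 − 96.01) × 0.973240 = -9.1122
Value = -R$9.11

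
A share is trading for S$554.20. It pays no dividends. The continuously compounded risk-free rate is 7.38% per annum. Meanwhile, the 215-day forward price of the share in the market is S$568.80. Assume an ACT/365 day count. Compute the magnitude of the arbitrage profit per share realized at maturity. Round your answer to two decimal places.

Fair forward: F* = S·e^(carry·T), with carry = r = 0.0738
F* = 554.20 · e^(0.0738 × 215/365) = 554.20 · e^0.043471 = 554.20 × 1.044430 = S$578.8231
Market S$568.80 < fair S$578.8231: forward underpriced → reverse cash-and-carry (short spot, go long the forward).
At maturity, profit = |F_mkt − F*| = |568.80 − 578.8231| = S$10.02 per share

S$10.02 per share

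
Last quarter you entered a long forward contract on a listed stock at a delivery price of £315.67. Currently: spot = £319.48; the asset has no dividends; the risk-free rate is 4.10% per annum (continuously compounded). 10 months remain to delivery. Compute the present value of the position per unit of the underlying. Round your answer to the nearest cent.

£14.41

Current fair forward for the remaining 10 months: F = S·e^(r·T), r = 0.0410
F = 319.48 · e^(0.0410 × 10/12) = 319.48 × 1.034757 = 330.5842
Value of long forward = (F − K)·e^(−rT) = (330.5842 − 315.67) · e^(−0.0410·10/12)
= 14.9142 × 0.966410 = 14.41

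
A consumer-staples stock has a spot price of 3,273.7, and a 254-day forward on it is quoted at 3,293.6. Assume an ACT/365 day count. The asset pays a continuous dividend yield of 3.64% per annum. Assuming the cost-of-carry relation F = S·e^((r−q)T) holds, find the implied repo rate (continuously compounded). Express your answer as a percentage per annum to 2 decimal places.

From F = S·e^((r−q)T): (r − q) = ln(F/S)/T
ln(3293.6/3273.7) = ln(1.006079) = 0.006061
(r − q) = 0.006061 / (254/365) = 0.008710
r = ln(F/S)/T + q = 0.008710 + 0.0364 = 0.045110
r = 4.51%

4.51%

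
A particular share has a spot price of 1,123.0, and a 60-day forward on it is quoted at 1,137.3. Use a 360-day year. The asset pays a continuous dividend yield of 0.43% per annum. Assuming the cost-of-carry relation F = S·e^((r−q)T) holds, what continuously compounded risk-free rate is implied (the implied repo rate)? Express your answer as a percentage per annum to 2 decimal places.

8.02%

From F = S·e^((r−q)T): (r − q) = ln(F/S)/T
ln(1137.3/1123.0) = ln(1.012734) = 0.012654
(r − q) = 0.012654 / (60/360) = 0.075924
r = ln(F/S)/T + q = 0.075924 + 0.0043 = 0.080224
r = 8.02%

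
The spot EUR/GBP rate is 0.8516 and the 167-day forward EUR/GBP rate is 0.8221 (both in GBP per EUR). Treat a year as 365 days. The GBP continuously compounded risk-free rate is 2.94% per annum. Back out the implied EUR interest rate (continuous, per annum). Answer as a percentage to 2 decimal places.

10.65%

F = S·e^((r_GBP − r_EUR)T) ⇒ r_EUR = r_GBP − ln(F/S)/T
ln(0.8221/0.8516) = -0.035255; /(167/365) = -0.077054
r_EUR = 0.0294 + 0.077054 = 0.106454
r_EUR = 10.65%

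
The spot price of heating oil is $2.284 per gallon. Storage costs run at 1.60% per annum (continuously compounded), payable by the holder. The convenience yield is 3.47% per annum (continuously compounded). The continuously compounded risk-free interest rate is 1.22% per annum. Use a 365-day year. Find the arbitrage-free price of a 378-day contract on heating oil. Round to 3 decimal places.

Net carry = r + u − y = 0.0122 + 0.0160 − 0.0347 = -0.0065
F = S·e^((r+u−y)T) = 2.284 · e^(-0.0065 × 378/365) = 2.284 · e^-0.006732
= 2.284 × 0.993291 = $2.269 per gallon

$2.269 per gallon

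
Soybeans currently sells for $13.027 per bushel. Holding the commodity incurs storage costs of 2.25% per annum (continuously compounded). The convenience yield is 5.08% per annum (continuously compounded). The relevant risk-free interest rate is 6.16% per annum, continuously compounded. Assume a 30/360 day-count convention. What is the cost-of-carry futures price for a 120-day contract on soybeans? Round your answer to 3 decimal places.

Net carry = r + u − y = 0.0616 + 0.0225 − 0.0508 = 0.0333
F = S·e^((r+u−y)T) = 13.027 · e^(0.0333 × 120/360) = 13.027 · e^0.011100
= 13.027 × 1.011162 = $13.172 per bushel

$13.172 per bushel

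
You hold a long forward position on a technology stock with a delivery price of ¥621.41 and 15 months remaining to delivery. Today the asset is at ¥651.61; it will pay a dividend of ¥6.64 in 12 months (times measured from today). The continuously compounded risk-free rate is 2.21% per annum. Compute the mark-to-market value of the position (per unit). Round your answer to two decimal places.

¥40.64

PV(remaining dividends) I = 6.64·e^(−0.0221·12/12) = 6.4949
Current forward F = (S − I)·e^(rT) = (651.61 − 6.4949)·e^(0.0221·15/12) = 645.1151 × 1.028010 = 663.1848
Value (long) = (F − K)·e^(−rT) = (663.1848 − 621.41) × 0.972753 = 40.6366
Value = ¥40.64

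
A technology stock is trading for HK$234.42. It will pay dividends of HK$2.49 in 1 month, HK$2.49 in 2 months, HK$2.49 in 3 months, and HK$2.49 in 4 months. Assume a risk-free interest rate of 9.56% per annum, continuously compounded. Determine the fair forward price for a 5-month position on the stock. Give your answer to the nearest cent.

HK$233.79

PV(dividends) I = 2.49·e^(−0.0956·1/12) + 2.49·e^(−0.0956·2/12) + 2.49·e^(−0.0956·3/12) + 2.49·e^(−0.0956·4/12)
I = 2.4702 + 2.4506 + 2.4312 + 2.4119 = 9.7639
F = (S − I)·e^(rT) = (234.42 − 9.7639) · e^(0.0956·5/12)
= 224.6561 · e^0.039833 = 224.6561 × 1.040637 = HK$233.79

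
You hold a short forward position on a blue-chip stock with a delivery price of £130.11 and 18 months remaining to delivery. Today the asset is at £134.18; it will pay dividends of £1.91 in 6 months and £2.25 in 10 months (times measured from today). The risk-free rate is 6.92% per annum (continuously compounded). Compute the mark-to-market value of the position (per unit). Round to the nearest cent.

-£12.93

PV(remaining dividends) I = 1.91·e^(−0.0692·6/12) + 2.25·e^(−0.0692·10/12) = 3.9690
Current forward F = (S − I)·e^(rT) = (134.18 − 3.9690)·e^(0.0692·18/12) = 130.2110 × 1.109379 = 144.4533
Value (long) = (F − K)·e^(−rT) = (144.4533 − 130.11) × 0.901406 = 12.9291
Short position value = −(long value) = -£12.93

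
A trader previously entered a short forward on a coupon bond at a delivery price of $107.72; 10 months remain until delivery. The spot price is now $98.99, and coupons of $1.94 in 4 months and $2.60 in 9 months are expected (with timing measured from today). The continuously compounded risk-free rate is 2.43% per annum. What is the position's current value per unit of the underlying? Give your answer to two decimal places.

$11.05

PV(remaining coupons) I = 1.94·e^(−0.0243·4/12) + 2.60·e^(−0.0243·9/12) = 4.4774
Current forward F = (S − I)·e^(rT) = (98.99 − 4.4774)·e^(0.0243·10/12) = 94.5126 × 1.020456 = 96.4459
Value (long) = (F − K)·e^(−rT) = (96.4459 − 107.72) × 0.979954 = -11.0481
Short position value = −(long value) = $11.05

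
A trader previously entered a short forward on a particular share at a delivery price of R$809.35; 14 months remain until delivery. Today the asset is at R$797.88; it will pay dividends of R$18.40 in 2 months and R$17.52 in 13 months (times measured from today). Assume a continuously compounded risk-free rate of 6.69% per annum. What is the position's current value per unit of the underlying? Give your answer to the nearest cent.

PV(remaining dividends) I = 18.40·e^(−0.0669·2/12) + 17.52·e^(−0.0669·13/12) = 34.4911
Current forward F = (S − I)·e^(rT) = (797.88 − 34.4911)·e^(0.0669·14/12) = 763.3889 × 1.081177 = 825.3585
Value (long) = (F − K)·e^(−rT) = (825.3585 − 809.35) × 0.924918 = 14.8065
Short position value = −(long value) = -R$14.81

-R$14.81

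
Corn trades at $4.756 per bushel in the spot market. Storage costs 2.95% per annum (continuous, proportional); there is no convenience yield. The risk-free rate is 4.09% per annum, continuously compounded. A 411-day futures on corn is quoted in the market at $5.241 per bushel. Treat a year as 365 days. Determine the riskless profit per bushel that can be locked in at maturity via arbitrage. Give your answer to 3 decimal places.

Fair futures: F* = S·e^(carry·T), with carry = (r + u) = 0.0409 + 0.0295 = 0.0704
F* = 4.756 · e^(0.0704 × 411/365) = 4.756 · e^0.079272 = 4.756 × 1.082499 = $5.1484
Market $5.241 > fair $5.1484: forward overpriced → cash-and-carry (buy spot, short the forward).
At maturity, profit = |F_mkt − F*| = |5.241 − 5.1484| = $0.093 per bushel

$0.093 per bushel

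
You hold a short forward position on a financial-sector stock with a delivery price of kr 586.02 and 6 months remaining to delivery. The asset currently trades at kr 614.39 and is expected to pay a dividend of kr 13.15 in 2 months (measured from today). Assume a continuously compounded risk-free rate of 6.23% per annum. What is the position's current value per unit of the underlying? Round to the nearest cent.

PV(remaining dividends) I = 13.15·e^(−0.0623·2/12) = 13.0142
Current forward F = (S − I)·e^(rT) = (614.39 − 13.0142)·e^(0.0623·6/12) = 601.3758 × 1.031640 = 620.4033
Value (long) = (F − K)·e^(−rT) = (620.4033 − 586.02) × 0.969330 = 33.3288
Short position value = −(long value) = -kr 33.33

-kr 33.33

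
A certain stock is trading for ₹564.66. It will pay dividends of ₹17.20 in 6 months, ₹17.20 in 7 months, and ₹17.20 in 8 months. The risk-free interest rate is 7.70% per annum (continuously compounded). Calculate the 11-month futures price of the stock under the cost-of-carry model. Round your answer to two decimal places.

₹553.01

PV(dividends) I = 17.20·e^(−0.0770·6/12) + 17.20·e^(−0.0770·7/12) + 17.20·e^(−0.0770·8/12)
I = 16.5504 + 16.4445 + 16.3393 = 49.3342
F = (S − I)·e^(rT) = (564.66 − 49.3342) · e^(0.0770·11/12)
= 515.3258 · e^0.070583 = 515.3258 × 1.073134 = ₹553.01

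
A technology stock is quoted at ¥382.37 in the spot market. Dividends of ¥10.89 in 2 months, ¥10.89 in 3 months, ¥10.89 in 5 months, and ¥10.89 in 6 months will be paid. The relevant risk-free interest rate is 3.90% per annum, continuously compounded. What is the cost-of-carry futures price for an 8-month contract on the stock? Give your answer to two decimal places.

PV(dividends) I = 10.89·e^(−0.0390·2/12) + 10.89·e^(−0.0390·3/12) + 10.89·e^(−0.0390·5/12) + 10.89·e^(−0.0390·6/12)
I = 10.8194 + 10.7843 + 10.7145 + 10.6797 = 42.9979
F = (S − I)·e^(rT) = (382.37 − 42.9979) · e^(0.0390·8/12)
= 339.3721 · e^0.026000 = 339.3721 × 1.026341 = ¥348.31

¥348.31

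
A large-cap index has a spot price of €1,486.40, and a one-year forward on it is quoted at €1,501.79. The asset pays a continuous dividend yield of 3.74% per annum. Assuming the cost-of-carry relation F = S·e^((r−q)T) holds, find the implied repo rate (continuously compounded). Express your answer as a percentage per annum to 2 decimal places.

From F = S·e^((r−q)T): (r − q) = ln(F/S)/T
ln(1501.79/1486.40) = ln(1.010354) = 0.010301
(r − q) = 0.010301 / (12/12) = 0.010301
r = ln(F/S)/T + q = 0.010301 + 0.0374 = 0.047701
r = 4.77%

4.77%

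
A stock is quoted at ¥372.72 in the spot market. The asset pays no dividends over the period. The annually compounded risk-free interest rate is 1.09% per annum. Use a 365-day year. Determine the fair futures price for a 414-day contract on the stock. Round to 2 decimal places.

F = S · (1+r)^T
= 372.72 × 1.012372
F = ¥377.33

¥377.33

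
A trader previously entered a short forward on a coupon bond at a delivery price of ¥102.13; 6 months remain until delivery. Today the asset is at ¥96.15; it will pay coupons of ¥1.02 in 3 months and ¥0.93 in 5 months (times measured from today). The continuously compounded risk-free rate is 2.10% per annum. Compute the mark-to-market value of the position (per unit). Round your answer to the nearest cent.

¥6.85

PV(remaining coupons) I = 1.02·e^(−0.0210·3/12) + 0.93·e^(−0.0210·5/12) = 1.9366
Current forward F = (S − I)·e^(rT) = (96.15 − 1.9366)·e^(0.0210·6/12) = 94.2134 × 1.010555 = 95.2078
Value (long) = (F − K)·e^(−rT) = (95.2078 − 102.13) × 0.989555 = -6.8499
Short position value = −(long value) = ¥6.85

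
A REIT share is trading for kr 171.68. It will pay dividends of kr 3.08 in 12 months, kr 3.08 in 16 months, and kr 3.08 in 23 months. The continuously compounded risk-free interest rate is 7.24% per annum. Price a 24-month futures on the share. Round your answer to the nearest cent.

kr 188.79

PV(dividends) I = 3.08·e^(−0.0724·12/12) + 3.08·e^(−0.0724·16/12) + 3.08·e^(−0.0724·23/12)
I = 2.8649 + 2.7966 + 2.6809 = 8.3424
F = (S − I)·e^(rT) = (171.68 − 8.3424) · e^(0.0724·24/12)
= 163.3376 · e^0.144800 = 163.3376 × 1.155808 = kr 188.79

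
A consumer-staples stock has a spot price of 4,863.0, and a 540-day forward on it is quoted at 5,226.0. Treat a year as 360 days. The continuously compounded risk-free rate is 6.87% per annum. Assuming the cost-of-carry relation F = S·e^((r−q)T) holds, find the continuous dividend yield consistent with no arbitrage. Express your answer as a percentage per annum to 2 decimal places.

2.07%

From F = S·e^((r−q)T): (r − q) = ln(F/S)/T
ln(5226.0/4863.0) = ln(1.074645) = 0.071990
(r − q) = 0.071990 / (540/360) = 0.047993
q = r − ln(F/S)/T = 0.0687 − 0.047993 = 0.020707
q = 2.07%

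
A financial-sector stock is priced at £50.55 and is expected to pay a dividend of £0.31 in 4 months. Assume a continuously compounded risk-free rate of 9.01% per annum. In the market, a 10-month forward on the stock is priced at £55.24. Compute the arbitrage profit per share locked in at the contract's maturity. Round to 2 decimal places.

PV(dividends) I = 0.31·e^(−0.0901·4/12) = 0.3008
Fair forward F* = (S − I)·e^(rT) = (50.55 − 0.3008)·e^0.075083 = 50.2492 × 1.077974 = 54.1673
Market £55.24 > fair 54.1673: forward overpriced → cash-and-carry (borrow at r, buy the stock and collect the dividends, short the forward).
Profit at T = |F_mkt − F*| = |55.24 − 54.1673| = £1.07 per share

£1.07 per share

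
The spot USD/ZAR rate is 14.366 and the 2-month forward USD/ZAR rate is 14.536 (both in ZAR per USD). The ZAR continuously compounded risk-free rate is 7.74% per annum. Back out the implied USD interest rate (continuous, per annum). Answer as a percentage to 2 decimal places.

F = S·e^((r_ZAR − r_USD)T) ⇒ r_USD = r_ZAR − ln(F/S)/T
ln(14.536/14.366) = 0.011764; /(2/12) = 0.070584
r_USD = 0.0774 − 0.070584 = 0.006816
r_USD = 0.68%

0.68%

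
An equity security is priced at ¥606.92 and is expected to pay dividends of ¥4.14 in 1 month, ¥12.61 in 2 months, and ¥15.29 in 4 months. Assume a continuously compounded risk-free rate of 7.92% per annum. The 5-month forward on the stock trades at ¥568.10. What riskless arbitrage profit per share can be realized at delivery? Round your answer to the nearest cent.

¥26.68 per share

PV(dividends) I = 4.14·e^(−0.0792·1/12) + 12.61·e^(−0.0792·2/12) + 15.29·e^(−0.0792·4/12) = 31.4490
Fair forward F* = (S − I)·e^(rT) = (606.92 − 31.4490)·e^0.033000 = 575.4710 × 1.033551 = 594.7786
Market ¥568.10 < fair 594.7786: forward underpriced → reverse cash-and-carry (short the stock, invest proceeds at r, pay the dividends, go long the forward).
Profit at T = |F_mkt − F*| = |568.10 − 594.7786| = ¥26.68 per share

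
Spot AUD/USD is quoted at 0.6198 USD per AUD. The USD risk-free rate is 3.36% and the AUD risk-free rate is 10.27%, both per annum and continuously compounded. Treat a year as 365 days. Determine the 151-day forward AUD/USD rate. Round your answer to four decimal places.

F = S·e^((r_USD − r_AUD)T) = 0.6198 · e^((0.0336 − 0.1027) × 151/365)
= 0.6198 · e^-0.028587 = 0.6198 × 0.971818
F = 0.6023 USD per AUD

0.6023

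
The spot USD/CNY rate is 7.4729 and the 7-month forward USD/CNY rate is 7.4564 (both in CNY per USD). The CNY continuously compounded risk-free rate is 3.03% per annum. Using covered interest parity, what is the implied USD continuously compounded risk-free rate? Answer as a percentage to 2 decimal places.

3.41%

F = S·e^((r_CNY − r_USD)T) ⇒ r_USD = r_CNY − ln(F/S)/T
ln(7.4564/7.4729) = -0.002210; /(7/12) = -0.003789
r_USD = 0.0303 + 0.003789 = 0.034089
r_USD = 3.41%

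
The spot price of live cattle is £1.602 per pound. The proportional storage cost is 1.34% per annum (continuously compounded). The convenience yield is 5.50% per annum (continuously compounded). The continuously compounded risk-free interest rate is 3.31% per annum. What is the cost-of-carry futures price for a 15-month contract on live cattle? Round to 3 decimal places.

£1.585 per pound

Net carry = r + u − y = 0.0331 + 0.0134 − 0.0550 = -0.0085
F = S·e^((r+u−y)T) = 1.602 · e^(-0.0085 × 15/12) = 1.602 · e^-0.010625
= 1.602 × 0.989431 = £1.585 per pound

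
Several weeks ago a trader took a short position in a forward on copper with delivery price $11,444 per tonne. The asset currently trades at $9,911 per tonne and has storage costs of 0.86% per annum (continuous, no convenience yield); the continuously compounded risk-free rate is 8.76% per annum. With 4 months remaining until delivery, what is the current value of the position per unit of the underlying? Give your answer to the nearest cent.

$1175.21 per tonne

Current fair forward for the remaining 4 months: F = S·e^((r + u)·T), (r + u) = 0.0876 + 0.0086 = 0.0962
F = 9911 · e^(0.0962 × 4/12) = 9911 × 1.03258634 = 10233.9632
Value of long forward = (F − K)·e^(−rT) = (10233.9632 − 11444) · e^(−0.0876·4/12)
= -1210.0368 × 0.97122220 = -1175.21
Short position value = −(long value) = $1175.21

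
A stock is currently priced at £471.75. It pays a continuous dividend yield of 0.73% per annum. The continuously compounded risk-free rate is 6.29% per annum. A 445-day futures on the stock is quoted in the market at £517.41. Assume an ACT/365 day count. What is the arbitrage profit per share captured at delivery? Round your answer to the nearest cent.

£12.57 per share

Fair futures: F* = S·e^(carry·T), with carry = (r − q) = 0.0629 − 0.0073 = 0.0556
F* = 471.75 · e^(0.0556 × 445/365) = 471.75 · e^0.067786 = 471.75 × 1.070136 = £504.8367
Market £517.41 > fair £504.8367: forward overpriced → cash-and-carry (buy spot, short the forward).
At maturity, profit = |F_mkt − F*| = |517.41 − 504.8367| = £12.57 per share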